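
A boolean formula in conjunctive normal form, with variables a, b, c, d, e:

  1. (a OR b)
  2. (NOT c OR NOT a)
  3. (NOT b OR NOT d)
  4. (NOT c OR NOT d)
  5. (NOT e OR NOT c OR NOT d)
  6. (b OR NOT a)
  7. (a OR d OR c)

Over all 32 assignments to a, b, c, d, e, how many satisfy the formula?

4

The models are:
  a=0 b=1 c=1 d=0 e=0
  a=0 b=1 c=1 d=0 e=1
  a=1 b=1 c=0 d=0 e=0
  a=1 b=1 c=0 d=0 e=1
Count: 4.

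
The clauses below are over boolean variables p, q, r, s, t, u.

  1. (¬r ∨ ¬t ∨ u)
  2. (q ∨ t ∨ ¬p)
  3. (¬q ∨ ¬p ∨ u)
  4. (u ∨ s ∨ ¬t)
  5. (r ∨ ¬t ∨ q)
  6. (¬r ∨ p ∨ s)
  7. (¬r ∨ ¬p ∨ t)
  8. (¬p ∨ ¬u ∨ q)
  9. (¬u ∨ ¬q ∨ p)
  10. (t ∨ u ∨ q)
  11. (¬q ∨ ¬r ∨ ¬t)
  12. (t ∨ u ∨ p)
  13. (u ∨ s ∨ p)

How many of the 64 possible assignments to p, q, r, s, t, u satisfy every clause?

9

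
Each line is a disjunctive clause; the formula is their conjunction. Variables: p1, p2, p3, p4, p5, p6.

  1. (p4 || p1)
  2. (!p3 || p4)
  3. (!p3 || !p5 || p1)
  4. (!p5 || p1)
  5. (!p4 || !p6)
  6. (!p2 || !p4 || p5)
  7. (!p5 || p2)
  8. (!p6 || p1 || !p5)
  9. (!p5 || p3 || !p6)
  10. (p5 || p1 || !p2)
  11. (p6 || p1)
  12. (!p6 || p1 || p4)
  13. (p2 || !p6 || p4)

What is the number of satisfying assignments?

Split on p1, then p5.
  p1=1, p5=1: remaining (p2,p3,p4,p6) ∈ {(1,0,0,0); (1,0,1,0); (1,1,1,0)} — 3.
  p1=1, p5=0: 5 of the 16 assignments to (p2,p3,p4,p6) work.
  p1=0, p5=1: a clause becomes empty — 0.
  p1=0, p5=0: a clause becomes empty — 0.
Total: 3 + 5 + 0 + 0 = 8.

8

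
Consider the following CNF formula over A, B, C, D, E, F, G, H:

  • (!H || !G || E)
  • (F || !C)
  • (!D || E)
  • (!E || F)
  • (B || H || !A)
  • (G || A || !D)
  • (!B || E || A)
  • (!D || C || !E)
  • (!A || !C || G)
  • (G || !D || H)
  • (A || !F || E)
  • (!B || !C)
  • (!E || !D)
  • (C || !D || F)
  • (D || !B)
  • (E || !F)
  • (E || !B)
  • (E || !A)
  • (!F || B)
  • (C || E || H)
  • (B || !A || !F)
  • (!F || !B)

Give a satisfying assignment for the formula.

Try A = False.
Branch on B: take B = False.
  then F is forced to False.
  then C is forced to False.
  then E is forced to False.
  then D is forced to False.
  then H is forced to True.
  then G is forced to False.

A=F, B=F, C=F, D=F, E=F, F=F, G=F, H=T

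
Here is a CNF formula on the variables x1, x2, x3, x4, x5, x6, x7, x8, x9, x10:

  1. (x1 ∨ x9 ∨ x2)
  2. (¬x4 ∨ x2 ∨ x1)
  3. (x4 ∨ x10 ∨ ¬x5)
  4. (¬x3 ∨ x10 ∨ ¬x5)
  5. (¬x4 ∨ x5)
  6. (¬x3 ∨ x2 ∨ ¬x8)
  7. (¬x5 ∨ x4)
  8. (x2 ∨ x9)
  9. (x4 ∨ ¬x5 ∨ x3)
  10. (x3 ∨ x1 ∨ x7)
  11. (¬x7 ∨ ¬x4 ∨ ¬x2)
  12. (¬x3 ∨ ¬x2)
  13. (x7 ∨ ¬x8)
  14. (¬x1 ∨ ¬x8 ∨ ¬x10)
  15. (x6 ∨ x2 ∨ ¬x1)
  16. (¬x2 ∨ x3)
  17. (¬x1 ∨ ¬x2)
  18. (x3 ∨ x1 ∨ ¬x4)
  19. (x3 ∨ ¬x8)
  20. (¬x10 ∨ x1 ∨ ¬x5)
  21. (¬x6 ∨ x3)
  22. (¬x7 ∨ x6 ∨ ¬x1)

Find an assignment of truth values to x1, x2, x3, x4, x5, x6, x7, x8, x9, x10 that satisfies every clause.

x1=T, x2=F, x3=T, x4=F, x5=F, x6=T, x7=T, x8=F, x9=T, x10=F

Check each clause:
  1. (x2 ∨ x9 ∨ x1) — x9 is true.
  2. (¬x4 ∨ x2 ∨ x1) — x1 is true.
  3. (x10 ∨ x4 ∨ ¬x5) — ¬x5 is true.
  4. (¬x5 ∨ ¬x3 ∨ x10) — ¬x5 is true.
  5. (x5 ∨ ¬x4) — ¬x4 is true.
  6. (¬x3 ∨ ¬x8 ∨ x2) — ¬x8 is true.
  7. (¬x5 ∨ x4) — ¬x5 is true.
  8. (x2 ∨ x9) — x9 is true.
  9. (x4 ∨ ¬x5 ∨ x3) — x3 is true.
  10. (x3 ∨ x7 ∨ x1) — x1 is true.
  11. (¬x2 ∨ ¬x4 ∨ ¬x7) — ¬x4 is true.
  12. (¬x3 ∨ ¬x2) — ¬x2 is true.
  13. (¬x8 ∨ x7) — ¬x8 is true.
  14. (¬x10 ∨ ¬x1 ∨ ¬x8) — ¬x8 is true.
  15. (x6 ∨ x2 ∨ ¬x1) — x6 is true.
  16. (x3 ∨ ¬x2) — x3 is true.
  17. (¬x2 ∨ ¬x1) — ¬x2 is true.
  18. (x1 ∨ x3 ∨ ¬x4) — x1 is true.
  19. (¬x8 ∨ x3) — ¬x8 is true.
  20. (x1 ∨ ¬x5 ∨ ¬x10) — x1 is true.
  21. (x3 ∨ ¬x6) — x3 is true.
  22. (¬x7 ∨ ¬x1 ∨ x6) — x6 is true.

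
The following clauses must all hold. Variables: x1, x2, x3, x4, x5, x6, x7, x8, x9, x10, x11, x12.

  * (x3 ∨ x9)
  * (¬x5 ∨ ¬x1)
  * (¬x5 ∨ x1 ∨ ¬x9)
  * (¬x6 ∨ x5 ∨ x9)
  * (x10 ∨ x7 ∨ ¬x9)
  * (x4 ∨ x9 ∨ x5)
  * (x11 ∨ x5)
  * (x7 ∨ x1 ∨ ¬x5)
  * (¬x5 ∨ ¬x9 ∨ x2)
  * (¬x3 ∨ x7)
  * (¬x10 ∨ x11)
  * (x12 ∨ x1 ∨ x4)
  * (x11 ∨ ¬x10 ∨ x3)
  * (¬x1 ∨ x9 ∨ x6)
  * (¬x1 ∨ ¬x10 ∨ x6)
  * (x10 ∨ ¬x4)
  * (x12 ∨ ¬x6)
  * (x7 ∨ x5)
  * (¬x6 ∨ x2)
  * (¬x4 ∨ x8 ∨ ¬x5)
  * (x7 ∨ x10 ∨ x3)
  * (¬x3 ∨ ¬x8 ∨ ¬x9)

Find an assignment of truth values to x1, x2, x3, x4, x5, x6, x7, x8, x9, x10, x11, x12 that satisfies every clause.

x7 occurs only positively in the remaining clauses — set x7 = True.
Pure literal: x11 appears only positively; assign x11 = True.
Try x1 = True.
  then x5 is forced to False.
Branch on x2: take x2 = False.
  then x6 is forced to False.
  then x9 is forced to True.
  then x10 is forced to False.
  then x4 is forced to False.
For the remaining variables, x3 = True, x8 = False, x12 = True works.

x1 = True  x2 = False  x3 = True  x4 = False  x5 = False  x6 = False  x7 = True  x8 = False  x9 = True  x10 = False  x11 = True  x12 = True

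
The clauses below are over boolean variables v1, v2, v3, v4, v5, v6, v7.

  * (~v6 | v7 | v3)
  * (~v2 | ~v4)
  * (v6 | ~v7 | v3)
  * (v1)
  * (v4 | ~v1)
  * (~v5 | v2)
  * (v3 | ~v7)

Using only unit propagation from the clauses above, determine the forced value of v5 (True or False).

False

(v1) stands alone — v1 = True.
(v4 | ~v1): since v1 = True, the clause reduces to (v4). v4 = True.
(~v4 | ~v2) with v4 = True leaves only ~v2, so v2 = False.
In (~v5 | v2), v2 is now false; ~v5 must hold, so v5 = False.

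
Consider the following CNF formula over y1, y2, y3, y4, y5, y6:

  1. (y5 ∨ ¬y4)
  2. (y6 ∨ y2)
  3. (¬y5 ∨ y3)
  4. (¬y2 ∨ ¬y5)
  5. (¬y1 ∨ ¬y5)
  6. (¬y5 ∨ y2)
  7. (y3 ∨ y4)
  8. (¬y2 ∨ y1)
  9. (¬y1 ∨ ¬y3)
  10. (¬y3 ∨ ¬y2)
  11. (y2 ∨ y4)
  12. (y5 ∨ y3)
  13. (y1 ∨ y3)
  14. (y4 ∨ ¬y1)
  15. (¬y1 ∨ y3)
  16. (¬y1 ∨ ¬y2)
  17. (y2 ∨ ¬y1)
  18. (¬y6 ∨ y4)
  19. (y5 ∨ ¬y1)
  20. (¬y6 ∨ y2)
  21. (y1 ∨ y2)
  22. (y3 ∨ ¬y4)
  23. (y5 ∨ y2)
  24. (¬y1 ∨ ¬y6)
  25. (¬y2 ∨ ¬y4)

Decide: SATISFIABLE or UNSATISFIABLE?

UNSATISFIABLE

y2 = True:
  propagation gives y5=False, y4=False, y3=True; an empty clause results — contradiction.
y2 = False:
  propagation gives y6=True; an empty clause results — contradiction.
Every branch closes, so no satisfying assignment exists.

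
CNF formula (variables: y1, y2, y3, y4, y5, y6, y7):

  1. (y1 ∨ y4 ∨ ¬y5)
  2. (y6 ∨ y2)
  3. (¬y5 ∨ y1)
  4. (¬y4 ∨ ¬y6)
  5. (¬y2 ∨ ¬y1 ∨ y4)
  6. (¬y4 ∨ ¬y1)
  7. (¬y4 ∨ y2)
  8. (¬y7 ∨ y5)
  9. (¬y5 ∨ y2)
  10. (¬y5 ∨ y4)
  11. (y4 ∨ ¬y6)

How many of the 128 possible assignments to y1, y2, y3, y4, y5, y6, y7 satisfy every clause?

Satisfying assignments:
  y1=0 y2=1 y3=0 y4=0 y5=0 y6=0 y7=0
  y1=0 y2=1 y3=0 y4=1 y5=0 y6=0 y7=0
  y1=0 y2=1 y3=1 y4=0 y5=0 y6=0 y7=0
  y1=0 y2=1 y3=1 y4=1 y5=0 y6=0 y7=0
Count: 4.

4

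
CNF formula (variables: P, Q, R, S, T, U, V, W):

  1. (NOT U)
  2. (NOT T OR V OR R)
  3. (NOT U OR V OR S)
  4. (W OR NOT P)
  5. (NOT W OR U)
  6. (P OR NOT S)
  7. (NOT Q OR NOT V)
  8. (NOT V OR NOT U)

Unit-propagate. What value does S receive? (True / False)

False

(NOT U) stands alone — U = False.
In (U OR NOT W), U is now false; NOT W must hold, so W = False.
From (NOT P OR W) and W = False: P = False.
(NOT S OR P) with P = False leaves only NOT S, so S = False.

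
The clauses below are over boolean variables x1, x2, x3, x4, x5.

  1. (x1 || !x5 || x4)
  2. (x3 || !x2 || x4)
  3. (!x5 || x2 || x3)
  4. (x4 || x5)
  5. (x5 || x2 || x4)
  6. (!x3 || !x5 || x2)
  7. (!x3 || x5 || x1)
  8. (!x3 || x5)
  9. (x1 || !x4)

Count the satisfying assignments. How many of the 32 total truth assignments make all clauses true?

5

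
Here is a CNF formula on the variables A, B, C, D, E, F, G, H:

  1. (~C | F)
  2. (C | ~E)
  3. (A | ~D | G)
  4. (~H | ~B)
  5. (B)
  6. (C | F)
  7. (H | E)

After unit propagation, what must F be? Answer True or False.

True

(B) is a unit clause: B = True.
From (~H | ~B) and B = True: H = False.
(E | H): since H = False, the clause reduces to (E). E = True.
(C | ~E): since E = True, the clause reduces to (C). C = True.
In (F | ~C), ~C is now false; F must hold, so F = True.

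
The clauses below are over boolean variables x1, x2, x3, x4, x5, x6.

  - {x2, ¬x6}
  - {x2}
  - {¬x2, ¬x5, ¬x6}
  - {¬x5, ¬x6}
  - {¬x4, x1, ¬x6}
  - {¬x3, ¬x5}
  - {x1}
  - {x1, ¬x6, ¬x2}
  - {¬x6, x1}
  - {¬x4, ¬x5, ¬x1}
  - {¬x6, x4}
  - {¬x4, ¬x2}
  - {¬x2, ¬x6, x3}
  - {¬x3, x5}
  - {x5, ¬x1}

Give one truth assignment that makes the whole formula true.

x1=1, x2=1, x3=0, x4=0, x5=1, x6=0

Check each clause:
  1. {¬x6, x2} — x2 is true.
  2. {x2} — x2 is true.
  3. {¬x5, ¬x6, ¬x2} — ¬x6 is true.
  4. {¬x5, ¬x6} — ¬x6 is true.
  5. {¬x4, x1, ¬x6} — x1 is true.
  6. {¬x5, ¬x3} — ¬x3 is true.
  7. {x1} — x1 is true.
  8. {¬x6, ¬x2, x1} — x1 is true.
  9. {x1, ¬x6} — x1 is true.
  10. {¬x4, ¬x1, ¬x5} — ¬x4 is true.
  11. {¬x6, x4} — ¬x6 is true.
  12. {¬x4, ¬x2} — ¬x4 is true.
  13. {¬x2, x3, ¬x6} — ¬x6 is true.
  14. {¬x3, x5} — ¬x3 is true.
  15. {x5, ¬x1} — x5 is true.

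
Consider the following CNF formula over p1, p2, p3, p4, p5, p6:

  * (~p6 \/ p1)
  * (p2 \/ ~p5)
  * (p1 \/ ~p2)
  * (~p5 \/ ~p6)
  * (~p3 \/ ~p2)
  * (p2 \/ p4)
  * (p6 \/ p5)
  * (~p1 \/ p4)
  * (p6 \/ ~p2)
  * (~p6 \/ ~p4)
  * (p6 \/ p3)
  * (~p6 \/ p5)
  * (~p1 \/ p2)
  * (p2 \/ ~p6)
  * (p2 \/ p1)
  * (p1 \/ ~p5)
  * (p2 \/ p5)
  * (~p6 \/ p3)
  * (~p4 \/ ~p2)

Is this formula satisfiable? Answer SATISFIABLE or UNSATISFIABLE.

p2 = True:
  propagation gives p1=True, p3=False, p4=True; an empty clause results — contradiction.
p2 = False:
  propagation gives p5=False; an empty clause results — contradiction.
Every branch closes, so no satisfying assignment exists.

UNSATISFIABLE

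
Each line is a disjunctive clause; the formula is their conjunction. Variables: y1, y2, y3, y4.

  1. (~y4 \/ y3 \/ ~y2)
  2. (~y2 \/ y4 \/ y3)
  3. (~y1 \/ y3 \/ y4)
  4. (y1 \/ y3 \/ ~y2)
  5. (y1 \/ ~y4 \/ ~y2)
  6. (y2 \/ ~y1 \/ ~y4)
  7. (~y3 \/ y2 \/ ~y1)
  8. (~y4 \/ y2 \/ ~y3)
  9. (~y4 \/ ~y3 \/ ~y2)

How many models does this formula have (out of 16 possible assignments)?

Satisfying assignments:
  y1=0 y2=0 y3=0 y4=0
  y1=0 y2=0 y3=0 y4=1
  y1=0 y2=0 y3=1 y4=0
  y1=0 y2=1 y3=1 y4=0
  y1=1 y2=1 y3=1 y4=0
That's 5 in total.

5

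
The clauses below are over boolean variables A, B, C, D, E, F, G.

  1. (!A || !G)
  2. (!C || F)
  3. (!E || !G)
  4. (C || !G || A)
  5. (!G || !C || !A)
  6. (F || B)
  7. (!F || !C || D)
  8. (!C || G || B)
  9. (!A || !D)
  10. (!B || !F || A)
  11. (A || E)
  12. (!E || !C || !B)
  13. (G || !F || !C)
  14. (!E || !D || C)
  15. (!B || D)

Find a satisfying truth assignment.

Try A = True.
  then G is forced to False.
  then D is forced to False.
  then B is forced to False.
  then F is forced to True.
  then C is forced to False.
E is now unconstrained; take E = True.
Every clause has at least one true literal under this assignment.

A=True, B=False, C=False, D=False, E=True, F=True, G=False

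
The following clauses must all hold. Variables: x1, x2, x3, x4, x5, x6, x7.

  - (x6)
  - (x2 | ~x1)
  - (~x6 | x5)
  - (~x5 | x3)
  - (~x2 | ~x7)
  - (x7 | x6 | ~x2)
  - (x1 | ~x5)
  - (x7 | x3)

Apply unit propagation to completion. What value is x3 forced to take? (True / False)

(x6) is a unit clause: x6 = True.
In (x5 | ~x6), ~x6 is now false; x5 must hold, so x5 = True.
In (~x5 | x3), ~x5 is now false; x3 must hold, so x3 = True.

True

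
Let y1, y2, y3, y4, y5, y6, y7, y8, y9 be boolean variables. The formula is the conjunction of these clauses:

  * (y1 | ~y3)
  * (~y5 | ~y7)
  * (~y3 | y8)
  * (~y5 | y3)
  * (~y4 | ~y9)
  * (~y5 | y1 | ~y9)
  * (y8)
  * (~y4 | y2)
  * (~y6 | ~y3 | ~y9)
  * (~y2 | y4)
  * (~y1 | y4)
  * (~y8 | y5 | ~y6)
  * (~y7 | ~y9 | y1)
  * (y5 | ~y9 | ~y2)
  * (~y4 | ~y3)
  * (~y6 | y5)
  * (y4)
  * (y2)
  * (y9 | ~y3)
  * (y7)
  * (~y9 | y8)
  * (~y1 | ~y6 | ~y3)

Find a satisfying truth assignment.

The clause (y8) is unit: y8 must be True.
Unit propagation: (y4) forces y4 = True.
(~y9) is a unit clause, so y9 = False.
(y2) is a unit clause, so y2 = True.
Unit propagation: (~y3) forces y3 = False.
(~y5) is a unit clause, so y5 = False.
(~y6) is a unit clause, so y6 = False.
Unit propagation: (y7) forces y7 = True.
y1 is now unconstrained; take y1 = False.

y1=F, y2=T, y3=F, y4=T, y5=F, y6=F, y7=T, y8=T, y9=F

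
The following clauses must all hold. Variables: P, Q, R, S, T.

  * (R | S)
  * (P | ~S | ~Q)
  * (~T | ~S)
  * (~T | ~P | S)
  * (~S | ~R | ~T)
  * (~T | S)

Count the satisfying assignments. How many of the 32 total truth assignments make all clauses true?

Case analysis on S and T:
  S=T, T=T: a clause becomes empty — 0.
  S=T, T=F: R free; 3 ways for (P,Q) × 2^1 = 6.
  S=F, T=T: a clause becomes empty — 0.
  S=F, T=F: remaining (P,Q,R) ∈ {(F,F,T); (F,T,T); (T,F,T); (T,T,T)} — 4.
Total: 0 + 6 + 0 + 4 = 10.

10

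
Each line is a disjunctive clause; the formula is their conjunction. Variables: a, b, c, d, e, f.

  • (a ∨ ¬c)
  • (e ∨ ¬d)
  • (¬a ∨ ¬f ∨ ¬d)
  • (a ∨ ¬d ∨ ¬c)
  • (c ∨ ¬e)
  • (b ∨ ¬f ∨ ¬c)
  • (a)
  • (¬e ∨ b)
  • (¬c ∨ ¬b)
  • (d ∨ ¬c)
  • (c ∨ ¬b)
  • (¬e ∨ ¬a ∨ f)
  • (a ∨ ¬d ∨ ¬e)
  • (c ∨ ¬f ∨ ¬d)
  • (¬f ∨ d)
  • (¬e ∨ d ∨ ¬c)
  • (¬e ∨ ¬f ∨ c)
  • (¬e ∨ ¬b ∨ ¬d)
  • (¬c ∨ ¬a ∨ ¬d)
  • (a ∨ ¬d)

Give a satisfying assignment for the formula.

a=True, b=False, c=False, d=False, e=False, f=False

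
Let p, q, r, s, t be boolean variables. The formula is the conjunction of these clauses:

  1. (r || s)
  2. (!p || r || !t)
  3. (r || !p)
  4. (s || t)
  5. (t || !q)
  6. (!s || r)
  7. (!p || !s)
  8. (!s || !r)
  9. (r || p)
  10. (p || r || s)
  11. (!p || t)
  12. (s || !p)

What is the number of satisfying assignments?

2

Satisfying assignments:
  p=F q=F r=T s=F t=T
  p=F q=T r=T s=F t=T
Count: 2.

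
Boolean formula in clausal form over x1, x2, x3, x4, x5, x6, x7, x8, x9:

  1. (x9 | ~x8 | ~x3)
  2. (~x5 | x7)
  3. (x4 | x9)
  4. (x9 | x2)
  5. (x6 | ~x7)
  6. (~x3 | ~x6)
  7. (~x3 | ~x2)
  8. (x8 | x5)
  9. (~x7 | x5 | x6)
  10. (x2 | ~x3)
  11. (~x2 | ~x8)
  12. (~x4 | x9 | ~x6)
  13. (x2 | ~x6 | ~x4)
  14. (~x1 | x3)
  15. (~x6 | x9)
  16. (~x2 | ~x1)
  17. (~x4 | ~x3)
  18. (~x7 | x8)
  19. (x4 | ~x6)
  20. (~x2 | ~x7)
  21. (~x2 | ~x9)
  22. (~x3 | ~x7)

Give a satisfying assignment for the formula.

x1 occurs only negated in the remaining clauses — set x1 = False.
Set x2 = False and propagate.
  then x9 is forced to True.
  then x3 is forced to False.
The remaining clauses are satisfied by x4 = True, x5 = False, x6 = False, x7 = False, x8 = True.
Check each clause:
  1. (~x3 | ~x8 | x9) — x9 is true.
  2. (x7 | ~x5) — ~x5 is true.
  3. (x4 | x9) — x9 is true.
  4. (x2 | x9) — x9 is true.
  5. (~x7 | x6) — ~x7 is true.
  6. (~x3 | ~x6) — ~x6 is true.
  7. (~x2 | ~x3) — ~x3 is true.
  8. (x5 | x8) — x8 is true.
  9. (x6 | ~x7 | x5) — ~x7 is true.
  10. (x2 | ~x3) — ~x3 is true.
  11. (~x2 | ~x8) — ~x2 is true.
  12. (x9 | ~x4 | ~x6) — x9 is true.
  13. (~x6 | ~x4 | x2) — ~x6 is true.
  14. (x3 | ~x1) — ~x1 is true.
  15. (x9 | ~x6) — x9 is true.
  16. (~x1 | ~x2) — ~x1 is true.
  17. (~x3 | ~x4) — ~x3 is true.
  18. (~x7 | x8) — x8 is true.
  19. (~x6 | x4) — ~x6 is true.
  20. (~x2 | ~x7) — ~x7 is true.
  21. (~x2 | ~x9) — ~x2 is true.
  22. (~x7 | ~x3) — ~x7 is true.

x1 = F, x2 = F, x3 = F, x4 = T, x5 = F, x6 = F, x7 = F, x8 = T, x9 = T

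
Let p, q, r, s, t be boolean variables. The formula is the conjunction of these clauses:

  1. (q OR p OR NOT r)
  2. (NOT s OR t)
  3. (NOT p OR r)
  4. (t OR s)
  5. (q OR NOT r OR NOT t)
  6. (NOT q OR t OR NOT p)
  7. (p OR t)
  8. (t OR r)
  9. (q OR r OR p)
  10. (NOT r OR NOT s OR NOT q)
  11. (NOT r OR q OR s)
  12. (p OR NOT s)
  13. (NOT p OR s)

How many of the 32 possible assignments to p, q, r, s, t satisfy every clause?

2

The models are:
  p=0 q=1 r=0 s=0 t=1
  p=0 q=1 r=1 s=0 t=1
That's 2 in total.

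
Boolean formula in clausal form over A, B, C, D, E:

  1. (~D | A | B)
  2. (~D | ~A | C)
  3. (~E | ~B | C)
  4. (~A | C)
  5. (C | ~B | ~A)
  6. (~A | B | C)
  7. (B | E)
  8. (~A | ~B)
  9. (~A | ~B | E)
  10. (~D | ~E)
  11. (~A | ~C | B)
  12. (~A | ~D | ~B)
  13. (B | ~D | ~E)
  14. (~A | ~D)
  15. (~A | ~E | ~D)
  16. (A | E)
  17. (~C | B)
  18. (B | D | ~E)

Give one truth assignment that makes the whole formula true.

A=False, B=True, C=True, D=False, E=True

Check each clause:
  1. (~D | A | B) — B is true.
  2. (C | ~D | ~A) — C is true.
  3. (~E | ~B | C) — C is true.
  4. (C | ~A) — C is true.
  5. (~A | C | ~B) — C is true.
  6. (B | ~A | C) — B is true.
  7. (E | B) — B is true.
  8. (~B | ~A) — ~A is true.
  9. (~A | ~B | E) — E is true.
  10. (~D | ~E) — ~D is true.
  11. (~C | ~A | B) — B is true.
  12. (~B | ~A | ~D) — ~D is true.
  13. (B | ~D | ~E) — B is true.
  14. (~A | ~D) — ~D is true.
  15. (~D | ~E | ~A) — ~D is true.
  16. (A | E) — E is true.
  17. (B | ~C) — B is true.
  18. (~E | D | B) — B is true.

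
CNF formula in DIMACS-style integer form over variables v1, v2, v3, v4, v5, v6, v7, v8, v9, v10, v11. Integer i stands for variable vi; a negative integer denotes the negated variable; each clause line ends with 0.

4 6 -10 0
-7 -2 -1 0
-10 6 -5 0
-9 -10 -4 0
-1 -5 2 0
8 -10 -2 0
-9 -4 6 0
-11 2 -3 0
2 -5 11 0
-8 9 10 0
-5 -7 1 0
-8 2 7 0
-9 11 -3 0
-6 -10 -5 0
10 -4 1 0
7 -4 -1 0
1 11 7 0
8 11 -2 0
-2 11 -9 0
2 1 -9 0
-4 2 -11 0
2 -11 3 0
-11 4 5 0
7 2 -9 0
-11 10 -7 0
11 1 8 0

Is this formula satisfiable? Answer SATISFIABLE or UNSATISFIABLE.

SATISFIABLE

Try v1 = False.
Try v2 = True.
The remaining clauses are satisfied by v3 = True, v4 = False, v5 = True, v6 = True, v7 = False, v8 = False, v9 = False, v10 = False, v11 = True.
Every clause has at least one true literal under this assignment.
So v1 = F, v2 = T, v3 = T, v4 = F, v5 = T, v6 = T, v7 = F, v8 = F, v9 = F, v10 = F, v11 = T is a satisfying assignment.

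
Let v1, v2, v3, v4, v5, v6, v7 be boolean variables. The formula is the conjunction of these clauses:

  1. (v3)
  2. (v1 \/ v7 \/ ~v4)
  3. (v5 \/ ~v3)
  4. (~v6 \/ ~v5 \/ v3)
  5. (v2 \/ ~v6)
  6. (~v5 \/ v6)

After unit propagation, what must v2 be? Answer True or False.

True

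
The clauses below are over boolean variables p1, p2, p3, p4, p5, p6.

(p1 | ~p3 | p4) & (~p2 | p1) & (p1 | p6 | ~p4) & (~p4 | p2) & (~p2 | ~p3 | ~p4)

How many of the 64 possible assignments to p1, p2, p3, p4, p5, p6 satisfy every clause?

Split on p4, then p1.
  p4=T, p1=T: remaining (p2,p3,p5,p6) ∈ {(T,F,F,F); (T,F,F,T); (T,F,T,F); (T,F,T,T)} — 4.
  p4=T, p1=F: a clause becomes empty — 0.
  p4=F, p1=T: p2, p3, p5, p6 free → 2^4 = 16.
  p4=F, p1=F: remaining (p2,p3,p5,p6) ∈ {(F,F,F,F); (F,F,F,T); (F,F,T,F); (F,F,T,T)} — 4.
Total: 4 + 0 + 16 + 4 = 24.

24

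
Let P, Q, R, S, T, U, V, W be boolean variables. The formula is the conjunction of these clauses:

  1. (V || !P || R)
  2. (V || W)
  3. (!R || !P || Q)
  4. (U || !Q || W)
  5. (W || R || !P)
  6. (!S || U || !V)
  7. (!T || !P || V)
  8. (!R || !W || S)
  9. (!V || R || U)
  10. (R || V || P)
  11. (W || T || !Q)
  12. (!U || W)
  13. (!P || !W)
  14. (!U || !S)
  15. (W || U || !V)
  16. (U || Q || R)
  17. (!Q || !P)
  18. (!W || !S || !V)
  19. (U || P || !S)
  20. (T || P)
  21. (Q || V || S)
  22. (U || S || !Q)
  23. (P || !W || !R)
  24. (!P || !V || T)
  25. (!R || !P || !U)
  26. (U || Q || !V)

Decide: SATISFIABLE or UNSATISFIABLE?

SATISFIABLE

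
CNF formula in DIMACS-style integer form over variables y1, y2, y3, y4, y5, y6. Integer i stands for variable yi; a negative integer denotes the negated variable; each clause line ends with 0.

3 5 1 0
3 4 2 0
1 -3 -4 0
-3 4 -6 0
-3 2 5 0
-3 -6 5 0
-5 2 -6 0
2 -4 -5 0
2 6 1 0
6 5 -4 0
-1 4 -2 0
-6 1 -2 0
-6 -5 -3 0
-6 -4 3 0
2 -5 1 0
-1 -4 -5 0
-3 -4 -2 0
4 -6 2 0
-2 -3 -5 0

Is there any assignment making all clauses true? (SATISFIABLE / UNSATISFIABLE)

SATISFIABLE

Branch on y1: take y1 = True.
For the remaining variables, y2 = False, y3 = True, y4 = False, y5 = True, y6 = False works.
Every clause has at least one true literal under this assignment.
So y1=True, y2=False, y3=True, y4=False, y5=True, y6=False is a satisfying assignment.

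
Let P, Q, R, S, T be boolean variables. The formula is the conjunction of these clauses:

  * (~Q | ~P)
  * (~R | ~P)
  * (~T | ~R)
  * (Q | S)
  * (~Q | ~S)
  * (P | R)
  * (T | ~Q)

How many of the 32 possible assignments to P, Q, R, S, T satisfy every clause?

The models are:
  P=F Q=F R=T S=T T=F
  P=T Q=F R=F S=T T=F
  P=T Q=F R=F S=T T=T
Count: 3.

3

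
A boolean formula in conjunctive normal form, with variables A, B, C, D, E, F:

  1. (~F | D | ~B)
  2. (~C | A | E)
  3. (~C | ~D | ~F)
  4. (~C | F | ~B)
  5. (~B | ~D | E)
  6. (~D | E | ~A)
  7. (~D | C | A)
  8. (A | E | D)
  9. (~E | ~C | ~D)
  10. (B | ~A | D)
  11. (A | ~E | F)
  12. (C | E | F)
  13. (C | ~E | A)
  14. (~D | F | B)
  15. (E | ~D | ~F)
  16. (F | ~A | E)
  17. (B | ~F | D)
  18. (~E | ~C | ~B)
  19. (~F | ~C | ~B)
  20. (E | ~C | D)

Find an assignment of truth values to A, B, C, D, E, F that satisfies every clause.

A = 1, B = 0, C = 0, D = 1, E = 1, F = 1

Check each clause:
  1. (D | ~F | ~B) — D is true.
  2. (E | ~C | A) — A is true.
  3. (~D | ~C | ~F) — ~C is true.
  4. (~C | F | ~B) — ~C is true.
  5. (E | ~B | ~D) — E is true.
  6. (~A | E | ~D) — E is true.
  7. (~D | A | C) — A is true.
  8. (E | D | A) — A is true.
  9. (~C | ~D | ~E) — ~C is true.
  10. (B | D | ~A) — D is true.
  11. (A | ~E | F) — A is true.
  12. (F | C | E) — E is true.
  13. (C | ~E | A) — A is true.
  14. (B | ~D | F) — F is true.
  15. (~D | E | ~F) — E is true.
  16. (F | E | ~A) — E is true.
  17. (B | ~F | D) — D is true.
  18. (~C | ~B | ~E) — ~C is true.
  19. (~B | ~C | ~F) — ~C is true.
  20. (~C | D | E) — E is true.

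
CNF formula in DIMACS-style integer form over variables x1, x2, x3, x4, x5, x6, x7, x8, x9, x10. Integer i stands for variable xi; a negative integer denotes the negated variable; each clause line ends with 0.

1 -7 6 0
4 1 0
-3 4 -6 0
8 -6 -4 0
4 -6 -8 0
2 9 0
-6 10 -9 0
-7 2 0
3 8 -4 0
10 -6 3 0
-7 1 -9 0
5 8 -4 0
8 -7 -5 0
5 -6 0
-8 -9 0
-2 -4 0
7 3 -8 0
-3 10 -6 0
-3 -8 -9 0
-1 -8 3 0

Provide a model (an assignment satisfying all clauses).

x1=T  x2=T  x3=F  x4=F  x5=F  x6=F  x7=T  x8=F  x9=T  x10=T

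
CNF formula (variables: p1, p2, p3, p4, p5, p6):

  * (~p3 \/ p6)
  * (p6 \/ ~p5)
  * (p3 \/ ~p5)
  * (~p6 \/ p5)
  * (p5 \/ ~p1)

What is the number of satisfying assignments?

12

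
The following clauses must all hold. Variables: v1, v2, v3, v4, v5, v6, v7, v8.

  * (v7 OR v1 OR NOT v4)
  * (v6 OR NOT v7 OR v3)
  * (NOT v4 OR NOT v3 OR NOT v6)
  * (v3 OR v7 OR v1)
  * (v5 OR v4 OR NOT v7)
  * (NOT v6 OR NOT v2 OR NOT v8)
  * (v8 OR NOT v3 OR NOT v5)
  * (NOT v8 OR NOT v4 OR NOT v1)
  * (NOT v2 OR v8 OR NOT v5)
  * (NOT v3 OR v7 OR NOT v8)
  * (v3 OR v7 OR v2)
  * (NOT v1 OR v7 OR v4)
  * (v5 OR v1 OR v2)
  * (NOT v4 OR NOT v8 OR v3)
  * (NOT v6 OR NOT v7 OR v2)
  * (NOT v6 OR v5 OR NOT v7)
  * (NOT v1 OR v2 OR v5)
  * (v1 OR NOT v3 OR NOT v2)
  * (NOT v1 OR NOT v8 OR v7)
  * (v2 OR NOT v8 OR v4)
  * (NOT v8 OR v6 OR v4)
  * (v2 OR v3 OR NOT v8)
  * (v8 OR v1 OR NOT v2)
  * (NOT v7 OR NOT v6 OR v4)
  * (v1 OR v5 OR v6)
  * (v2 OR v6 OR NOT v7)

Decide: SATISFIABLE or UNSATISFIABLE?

SATISFIABLE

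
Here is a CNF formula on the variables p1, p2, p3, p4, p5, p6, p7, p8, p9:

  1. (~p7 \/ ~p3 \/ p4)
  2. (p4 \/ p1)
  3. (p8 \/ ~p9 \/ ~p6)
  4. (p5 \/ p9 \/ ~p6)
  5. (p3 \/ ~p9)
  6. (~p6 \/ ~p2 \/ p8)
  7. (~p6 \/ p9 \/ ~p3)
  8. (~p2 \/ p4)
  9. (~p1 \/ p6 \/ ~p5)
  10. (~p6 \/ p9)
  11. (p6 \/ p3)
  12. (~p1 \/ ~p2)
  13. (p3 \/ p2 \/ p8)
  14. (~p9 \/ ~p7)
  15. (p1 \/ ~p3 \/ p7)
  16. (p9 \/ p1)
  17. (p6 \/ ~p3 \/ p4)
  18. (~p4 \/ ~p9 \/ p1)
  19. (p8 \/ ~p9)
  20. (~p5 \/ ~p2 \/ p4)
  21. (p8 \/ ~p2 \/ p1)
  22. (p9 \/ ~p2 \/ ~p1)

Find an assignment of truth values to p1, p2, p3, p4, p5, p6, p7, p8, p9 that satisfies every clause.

Try p1 = True.
  then p2 is forced to False.
Branch on p3: take p3 = True.
Set p4 = True and propagate.
The remaining clauses are satisfied by p5 = False, p6 = False, p7 = True, p8 = False, p9 = False.
Every clause has at least one true literal under this assignment.

p1=T, p2=F, p3=T, p4=T, p5=F, p6=F, p7=T, p8=F, p9=F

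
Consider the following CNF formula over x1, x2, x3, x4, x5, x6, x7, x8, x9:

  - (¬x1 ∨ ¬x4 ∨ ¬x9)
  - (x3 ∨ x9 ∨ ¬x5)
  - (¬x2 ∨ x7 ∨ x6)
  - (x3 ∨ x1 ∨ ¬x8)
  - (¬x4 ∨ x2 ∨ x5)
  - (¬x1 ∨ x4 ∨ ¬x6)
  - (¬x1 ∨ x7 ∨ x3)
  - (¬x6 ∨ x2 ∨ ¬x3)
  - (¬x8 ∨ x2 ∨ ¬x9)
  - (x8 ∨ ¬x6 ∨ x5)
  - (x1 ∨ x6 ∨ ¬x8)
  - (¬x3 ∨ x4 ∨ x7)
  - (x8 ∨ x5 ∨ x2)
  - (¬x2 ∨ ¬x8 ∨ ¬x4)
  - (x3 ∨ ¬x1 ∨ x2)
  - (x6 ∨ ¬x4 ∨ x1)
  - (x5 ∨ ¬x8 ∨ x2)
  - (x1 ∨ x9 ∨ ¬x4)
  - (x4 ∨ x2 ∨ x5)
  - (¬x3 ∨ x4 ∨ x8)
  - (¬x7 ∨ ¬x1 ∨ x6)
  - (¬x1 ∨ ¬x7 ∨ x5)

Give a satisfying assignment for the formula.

x1=T  x2=F  x3=T  x4=T  x5=T  x6=F  x7=F  x8=F  x9=F

Set x1 = True and propagate.
The remaining clauses are satisfied by x2 = False, x3 = True, x4 = True, x5 = True, x6 = False, x7 = False, x8 = False, x9 = False.
Check each clause:
  1. (¬x4 ∨ ¬x1 ∨ ¬x9) — ¬x9 is true.
  2. (x3 ∨ x9 ∨ ¬x5) — x3 is true.
  3. (x6 ∨ ¬x2 ∨ x7) — ¬x2 is true.
  4. (¬x8 ∨ x3 ∨ x1) — ¬x8 is true.
  5. (¬x4 ∨ x5 ∨ x2) — x5 is true.
  6. (¬x1 ∨ x4 ∨ ¬x6) — ¬x6 is true.
  7. (¬x1 ∨ x3 ∨ x7) — x3 is true.
  8. (x2 ∨ ¬x6 ∨ ¬x3) — ¬x6 is true.
  9. (¬x8 ∨ ¬x9 ∨ x2) — ¬x8 is true.
  10. (x5 ∨ ¬x6 ∨ x8) — ¬x6 is true.
  11. (x6 ∨ x1 ∨ ¬x8) — ¬x8 is true.
  12. (¬x3 ∨ x7 ∨ x4) — x4 is true.
  13. (x2 ∨ x5 ∨ x8) — x5 is true.
  14. (¬x2 ∨ ¬x4 ∨ ¬x8) — ¬x8 is true.
  15. (x3 ∨ ¬x1 ∨ x2) — x3 is true.
  16. (x1 ∨ ¬x4 ∨ x6) — x1 is true.
  17. (x2 ∨ ¬x8 ∨ x5) — ¬x8 is true.
  18. (x9 ∨ x1 ∨ ¬x4) — x1 is true.
  19. (x2 ∨ x4 ∨ x5) — x4 is true.
  20. (x4 ∨ x8 ∨ ¬x3) — x4 is true.
  21. (¬x7 ∨ x6 ∨ ¬x1) — ¬x7 is true.
  22. (¬x1 ∨ ¬x7 ∨ x5) — ¬x7 is true.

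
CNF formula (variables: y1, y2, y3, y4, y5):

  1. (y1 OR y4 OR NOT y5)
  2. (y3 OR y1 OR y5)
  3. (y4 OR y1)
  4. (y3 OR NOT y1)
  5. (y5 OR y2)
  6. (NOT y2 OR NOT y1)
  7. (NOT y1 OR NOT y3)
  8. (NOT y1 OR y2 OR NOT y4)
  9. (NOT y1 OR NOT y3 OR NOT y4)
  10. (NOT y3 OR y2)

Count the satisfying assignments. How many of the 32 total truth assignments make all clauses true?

4

The models are:
  y1=0 y2=0 y3=0 y4=1 y5=1
  y1=0 y2=1 y3=0 y4=1 y5=1
  y1=0 y2=1 y3=1 y4=1 y5=0
  y1=0 y2=1 y3=1 y4=1 y5=1
Count: 4.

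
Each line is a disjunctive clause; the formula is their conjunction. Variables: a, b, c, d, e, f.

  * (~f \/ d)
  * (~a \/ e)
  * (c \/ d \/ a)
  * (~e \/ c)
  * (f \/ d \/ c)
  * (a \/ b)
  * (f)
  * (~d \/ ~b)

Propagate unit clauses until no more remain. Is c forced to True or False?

(f) stands alone — f = True.
(~f \/ d) with f = True leaves only d, so d = True.
In (~b \/ ~d), ~d is now false; ~b must hold, so b = False.
(a \/ b) with b = False leaves only a, so a = True.
From (e \/ ~a) and a = True: e = True.
(c \/ ~e) with e = True leaves only c, so c = True.

True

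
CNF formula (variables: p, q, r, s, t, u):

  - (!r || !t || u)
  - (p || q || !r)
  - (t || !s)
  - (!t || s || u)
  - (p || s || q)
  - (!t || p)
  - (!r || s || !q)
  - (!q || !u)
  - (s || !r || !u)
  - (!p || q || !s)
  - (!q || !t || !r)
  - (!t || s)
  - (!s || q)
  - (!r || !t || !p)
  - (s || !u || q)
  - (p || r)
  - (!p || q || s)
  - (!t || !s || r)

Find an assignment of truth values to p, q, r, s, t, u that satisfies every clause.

p=True, q=True, r=False, s=False, t=False, u=False

Set p = True and propagate.
Try q = True.
  then u is forced to False.
Branch on r: take r = False.
The remaining clauses are satisfied by s = False, t = False.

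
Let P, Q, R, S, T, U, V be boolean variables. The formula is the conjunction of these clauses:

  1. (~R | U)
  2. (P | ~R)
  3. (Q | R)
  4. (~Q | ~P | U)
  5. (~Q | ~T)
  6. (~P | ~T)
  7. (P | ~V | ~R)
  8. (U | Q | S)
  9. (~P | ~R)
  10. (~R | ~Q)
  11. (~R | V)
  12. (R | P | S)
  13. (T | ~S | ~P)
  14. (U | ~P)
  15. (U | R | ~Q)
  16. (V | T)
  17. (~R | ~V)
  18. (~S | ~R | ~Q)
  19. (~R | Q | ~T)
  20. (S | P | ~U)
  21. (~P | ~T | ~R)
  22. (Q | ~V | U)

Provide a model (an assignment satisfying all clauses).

P = True, Q = True, R = False, S = False, T = False, U = True, V = True

Check each clause:
  1. (~R | U) — ~R is true.
  2. (~R | P) — P is true.
  3. (R | Q) — Q is true.
  4. (U | ~Q | ~P) — U is true.
  5. (~Q | ~T) — ~T is true.
  6. (~P | ~T) — ~T is true.
  7. (~R | P | ~V) — P is true.
  8. (S | U | Q) — Q is true.
  9. (~R | ~P) — ~R is true.
  10. (~R | ~Q) — ~R is true.
  11. (~R | V) — ~R is true.
  12. (R | P | S) — P is true.
  13. (~S | T | ~P) — ~S is true.
  14. (~P | U) — U is true.
  15. (U | ~Q | R) — U is true.
  16. (V | T) — V is true.
  17. (~V | ~R) — ~R is true.
  18. (~Q | ~R | ~S) — ~S is true.
  19. (Q | ~T | ~R) — Q is true.
  20. (S | ~U | P) — P is true.
  21. (~R | ~T | ~P) — ~T is true.
  22. (U | ~V | Q) — Q is true.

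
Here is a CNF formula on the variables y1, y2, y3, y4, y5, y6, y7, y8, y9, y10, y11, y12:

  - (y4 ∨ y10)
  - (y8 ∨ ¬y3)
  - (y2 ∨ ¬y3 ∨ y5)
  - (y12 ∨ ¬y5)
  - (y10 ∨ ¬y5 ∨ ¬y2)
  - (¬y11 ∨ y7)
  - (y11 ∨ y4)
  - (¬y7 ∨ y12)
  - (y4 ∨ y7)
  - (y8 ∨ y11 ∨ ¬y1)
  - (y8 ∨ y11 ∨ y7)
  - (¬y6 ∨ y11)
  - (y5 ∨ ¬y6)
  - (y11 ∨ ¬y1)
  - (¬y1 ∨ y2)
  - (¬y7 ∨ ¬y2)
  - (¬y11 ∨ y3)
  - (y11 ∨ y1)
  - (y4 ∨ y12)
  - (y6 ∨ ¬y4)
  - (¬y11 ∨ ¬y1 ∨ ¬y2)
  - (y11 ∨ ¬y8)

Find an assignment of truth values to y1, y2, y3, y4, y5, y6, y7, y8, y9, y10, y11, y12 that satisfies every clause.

Pure literal: y10 appears only positively; assign y10 = True.
y12 occurs only positively in the remaining clauses — set y12 = True.
Try y1 = False.
  then y11 is forced to True.
  then y7 is forced to True.
  then y2 is forced to False.
  then y3 is forced to True.
  then y8 is forced to True.
  then y5 is forced to True.
Set y4 = False and propagate.
y6, y9 are now unconstrained; take y6 = False, y9 = True.

y1=False, y2=False, y3=True, y4=False, y5=True, y6=False, y7=True, y8=True, y9=True, y10=True, y11=True, y12=True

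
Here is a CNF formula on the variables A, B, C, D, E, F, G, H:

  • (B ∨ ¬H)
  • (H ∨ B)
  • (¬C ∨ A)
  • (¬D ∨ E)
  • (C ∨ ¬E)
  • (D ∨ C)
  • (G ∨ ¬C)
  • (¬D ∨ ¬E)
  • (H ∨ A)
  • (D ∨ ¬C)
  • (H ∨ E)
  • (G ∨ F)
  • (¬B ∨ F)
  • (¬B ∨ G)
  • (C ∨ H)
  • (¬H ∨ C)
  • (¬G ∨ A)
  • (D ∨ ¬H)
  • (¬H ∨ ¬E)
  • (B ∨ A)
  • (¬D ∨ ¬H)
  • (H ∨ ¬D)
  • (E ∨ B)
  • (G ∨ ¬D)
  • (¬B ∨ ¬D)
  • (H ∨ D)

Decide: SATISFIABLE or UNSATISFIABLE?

H = True:
  propagation gives B=True, F=True, G=True, C=True; an empty clause results — contradiction.
H = False:
  propagation gives B=True, A=True, E=True, C=True; an empty clause results — contradiction.
Every branch closes, so no satisfying assignment exists.

UNSATISFIABLE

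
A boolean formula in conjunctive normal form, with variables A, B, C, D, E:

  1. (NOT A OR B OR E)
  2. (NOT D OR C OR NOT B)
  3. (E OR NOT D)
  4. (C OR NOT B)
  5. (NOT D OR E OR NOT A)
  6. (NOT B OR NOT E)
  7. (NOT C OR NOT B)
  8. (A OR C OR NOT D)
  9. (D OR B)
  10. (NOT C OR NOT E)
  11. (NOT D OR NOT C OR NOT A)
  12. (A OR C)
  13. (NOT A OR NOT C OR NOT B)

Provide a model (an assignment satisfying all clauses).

A=True, B=False, C=False, D=True, E=True

Try A = True.
Set B = False and propagate.
  then E is forced to True.
  then D is forced to True.
  then C is forced to False.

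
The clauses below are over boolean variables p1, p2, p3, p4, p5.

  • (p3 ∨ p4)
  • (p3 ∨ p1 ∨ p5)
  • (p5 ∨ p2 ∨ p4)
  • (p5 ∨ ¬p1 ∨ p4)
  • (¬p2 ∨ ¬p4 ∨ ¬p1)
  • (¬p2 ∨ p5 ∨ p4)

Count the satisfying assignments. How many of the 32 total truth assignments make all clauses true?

14

Split on p4, then p5.
  p4=T, p5=T: p3 free; 3 ways for (p1,p2) × 2^1 = 6.
  p4=T, p5=F: remaining (p1,p2,p3) ∈ {(F,F,T); (F,T,T); (T,F,F); (T,F,T)} — 4.
  p4=F, p5=T: remaining (p1,p2,p3) ∈ {(F,F,T); (F,T,T); (T,F,T); (T,T,T)} — 4.
  p4=F, p5=F: a clause becomes empty — 0.
Total: 6 + 4 + 4 + 0 = 14.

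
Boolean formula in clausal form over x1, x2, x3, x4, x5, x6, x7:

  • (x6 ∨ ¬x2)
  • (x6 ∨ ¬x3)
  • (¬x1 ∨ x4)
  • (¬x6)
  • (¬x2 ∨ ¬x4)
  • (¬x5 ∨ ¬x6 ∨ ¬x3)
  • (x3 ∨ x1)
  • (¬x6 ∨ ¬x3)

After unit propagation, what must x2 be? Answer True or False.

False

Unit clause (¬x6) sets x6 = False.
(¬x2 ∨ x6) with x6 = False leaves only ¬x2, so x2 = False.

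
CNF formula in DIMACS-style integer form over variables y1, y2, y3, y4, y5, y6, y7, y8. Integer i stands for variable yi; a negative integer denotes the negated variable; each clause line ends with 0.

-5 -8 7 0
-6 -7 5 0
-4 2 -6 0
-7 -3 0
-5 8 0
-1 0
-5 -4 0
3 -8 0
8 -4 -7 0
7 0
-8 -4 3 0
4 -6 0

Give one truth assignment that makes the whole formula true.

y1 = F, y2 = T, y3 = F, y4 = F, y5 = F, y6 = F, y7 = T, y8 = F

Check each clause:
  1. (~y5 | ~y8 | y7) — ~y8 is true.
  2. (~y7 | ~y6 | y5) — ~y6 is true.
  3. (~y4 | y2 | ~y6) — y2 is true.
  4. (~y3 | ~y7) — ~y3 is true.
  5. (~y5 | y8) — ~y5 is true.
  6. (~y1) — ~y1 is true.
  7. (~y4 | ~y5) — ~y5 is true.
  8. (~y8 | y3) — ~y8 is true.
  9. (y8 | ~y7 | ~y4) — ~y4 is true.
  10. (y7) — y7 is true.
  11. (y3 | ~y8 | ~y4) — ~y8 is true.
  12. (~y6 | y4) — ~y6 is true.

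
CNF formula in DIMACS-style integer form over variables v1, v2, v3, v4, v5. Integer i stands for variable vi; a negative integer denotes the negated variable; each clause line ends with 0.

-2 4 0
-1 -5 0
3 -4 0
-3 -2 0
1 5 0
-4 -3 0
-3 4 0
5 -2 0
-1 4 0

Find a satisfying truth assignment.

v1=False, v2=False, v3=False, v4=False, v5=True

Check each clause:
  1. (v4 OR NOT v2) — NOT v2 is true.
  2. (NOT v1 OR NOT v5) — NOT v1 is true.
  3. (NOT v4 OR v3) — NOT v4 is true.
  4. (NOT v3 OR NOT v2) — NOT v3 is true.
  5. (v1 OR v5) — v5 is true.
  6. (NOT v3 OR NOT v4) — NOT v4 is true.
  7. (NOT v3 OR v4) — NOT v3 is true.
  8. (v5 OR NOT v2) — v5 is true.
  9. (v4 OR NOT v1) — NOT v1 is true.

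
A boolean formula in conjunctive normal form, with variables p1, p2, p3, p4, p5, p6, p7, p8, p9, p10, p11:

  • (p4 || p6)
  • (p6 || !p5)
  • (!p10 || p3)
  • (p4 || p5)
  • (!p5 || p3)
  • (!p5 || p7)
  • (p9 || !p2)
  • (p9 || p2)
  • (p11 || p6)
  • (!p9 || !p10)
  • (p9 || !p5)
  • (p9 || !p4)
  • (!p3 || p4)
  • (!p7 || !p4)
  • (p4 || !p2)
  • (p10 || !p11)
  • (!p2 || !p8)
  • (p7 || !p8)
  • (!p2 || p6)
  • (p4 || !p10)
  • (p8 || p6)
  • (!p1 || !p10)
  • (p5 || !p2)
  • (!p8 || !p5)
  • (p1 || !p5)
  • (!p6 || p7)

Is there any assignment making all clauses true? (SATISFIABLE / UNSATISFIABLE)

p5 = True:
  propagation gives p6=True, p3=True, p7=True, p9=True; an empty clause results — contradiction.
p5 = False:
  propagation gives p4=True, p9=True, p10=False, p7=False; an empty clause results — contradiction.
Every branch closes, so no satisfying assignment exists.

UNSATISFIABLE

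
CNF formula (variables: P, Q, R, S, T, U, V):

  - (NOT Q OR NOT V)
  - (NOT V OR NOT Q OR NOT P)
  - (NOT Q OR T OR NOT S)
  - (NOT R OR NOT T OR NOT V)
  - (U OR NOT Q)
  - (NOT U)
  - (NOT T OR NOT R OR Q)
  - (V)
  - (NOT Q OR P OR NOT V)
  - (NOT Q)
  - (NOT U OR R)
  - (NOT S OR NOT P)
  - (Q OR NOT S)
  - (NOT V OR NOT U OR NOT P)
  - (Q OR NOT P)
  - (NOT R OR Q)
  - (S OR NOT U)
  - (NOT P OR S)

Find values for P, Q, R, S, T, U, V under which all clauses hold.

P=False, Q=False, R=False, S=False, T=False, U=False, V=True

The clause (NOT U) is unit: U must be False.
The clause (NOT Q) is unit: Q must be False.
The clause (V) is unit: V must be True.
(NOT S) is a unit clause, so S = False.
(NOT P) is a unit clause, so P = False.
Unit propagation: (NOT R) forces R = False.
T is now unconstrained; take T = False.
Check each clause:
  1. (NOT Q OR NOT V) — NOT Q is true.
  2. (NOT Q OR NOT P OR NOT V) — NOT Q is true.
  3. (NOT S OR T OR NOT Q) — NOT S is true.
  4. (NOT R OR NOT T OR NOT V) — NOT T is true.
  5. (NOT Q OR U) — NOT Q is true.
  6. (NOT U) — NOT U is true.
  7. (Q OR NOT T OR NOT R) — NOT T is true.
  8. (V) — V is true.
  9. (NOT V OR NOT Q OR P) — NOT Q is true.
  10. (NOT Q) — NOT Q is true.
  11. (R OR NOT U) — NOT U is true.
  12. (NOT P OR NOT S) — NOT S is true.
  13. (NOT S OR Q) — NOT S is true.
  14. (NOT U OR NOT V OR NOT P) — NOT U is true.
  15. (Q OR NOT P) — NOT P is true.
  16. (NOT R OR Q) — NOT R is true.
  17. (S OR NOT U) — NOT U is true.
  18. (S OR NOT P) — NOT P is true.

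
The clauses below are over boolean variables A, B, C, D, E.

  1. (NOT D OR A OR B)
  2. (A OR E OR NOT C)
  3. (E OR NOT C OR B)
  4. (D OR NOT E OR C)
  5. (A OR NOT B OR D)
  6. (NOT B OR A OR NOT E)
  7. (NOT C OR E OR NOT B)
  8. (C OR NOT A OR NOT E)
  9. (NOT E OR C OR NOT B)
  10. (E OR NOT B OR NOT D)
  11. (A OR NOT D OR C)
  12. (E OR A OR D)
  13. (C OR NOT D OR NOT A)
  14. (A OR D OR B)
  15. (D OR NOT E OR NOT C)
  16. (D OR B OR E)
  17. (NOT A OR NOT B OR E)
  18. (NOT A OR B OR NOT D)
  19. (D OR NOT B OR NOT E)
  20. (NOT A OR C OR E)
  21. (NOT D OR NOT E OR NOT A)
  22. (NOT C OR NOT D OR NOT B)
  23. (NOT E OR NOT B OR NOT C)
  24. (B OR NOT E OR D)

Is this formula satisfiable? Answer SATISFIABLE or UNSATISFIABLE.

UNSATISFIABLE

E = True:
  D = True:
    propagation gives A=False, B=True; an empty clause results — contradiction.
  D = False:
    propagation gives C=True; an empty clause results — contradiction.
E = False:
  A = True:
    propagation gives B=False, C=False; an empty clause results — contradiction.
  A = False:
    propagation gives C=False, D=False; an empty clause results — contradiction.
Every branch closes, so no satisfying assignment exists.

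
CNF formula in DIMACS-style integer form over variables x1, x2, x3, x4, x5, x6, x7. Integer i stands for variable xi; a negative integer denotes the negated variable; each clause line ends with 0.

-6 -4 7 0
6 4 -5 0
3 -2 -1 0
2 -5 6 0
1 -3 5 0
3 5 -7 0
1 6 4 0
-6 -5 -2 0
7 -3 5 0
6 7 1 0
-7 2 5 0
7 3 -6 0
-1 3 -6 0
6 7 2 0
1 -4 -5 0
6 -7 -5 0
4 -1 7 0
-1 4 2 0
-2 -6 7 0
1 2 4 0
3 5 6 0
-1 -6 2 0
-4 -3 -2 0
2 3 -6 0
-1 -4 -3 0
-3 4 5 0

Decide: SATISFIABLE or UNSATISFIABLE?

UNSATISFIABLE

x6 = True:
  x3 = True:
    x4 = True:
      propagation gives x7=True, x2=False, x5=True; contradiction.
    x4 = False:
      propagation gives x5=True, x2=False, x1=False; contradiction.
  x3 = False:
    propagation gives x7=True, x5=True, x2=False; an empty clause results — contradiction.
x6 = False:
  x5 = True:
    propagation gives x4=True, x2=True, x1=True, x3=True; an empty clause results — contradiction.
  x5 = False:
    propagation gives x3=True, x1=True, x7=True, x2=True; an empty clause results — contradiction.
Every branch closes, so no satisfying assignment exists.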